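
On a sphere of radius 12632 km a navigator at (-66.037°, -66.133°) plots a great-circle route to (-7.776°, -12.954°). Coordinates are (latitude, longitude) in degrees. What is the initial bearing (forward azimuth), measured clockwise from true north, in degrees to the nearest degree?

Δλ = 53.179° = 0.9281 rad.
y = sin Δλ · cos φ₂ = (0.8005)(0.9908) = 0.7932
x = cos φ₁ sin φ₂ − sin φ₁ cos φ₂ cos Δλ = (0.4061)(-0.1353) − (-0.9138)(0.9908)(0.5993) = 0.4877
θ = atan2(y, x) = 58.41°, so the bearing is 58°.

58°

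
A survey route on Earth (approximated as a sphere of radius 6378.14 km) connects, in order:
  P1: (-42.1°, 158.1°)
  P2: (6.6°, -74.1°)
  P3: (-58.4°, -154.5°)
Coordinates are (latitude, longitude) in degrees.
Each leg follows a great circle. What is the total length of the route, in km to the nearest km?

23662 km

Leg P1→P2: central angle 2.1280 rad, distance 13572.6 km.
Leg P2→P3: central angle 1.5819 rad, distance 10089.5 km.
Total: 13572.6 + 10089.5 ≈ 23662 km.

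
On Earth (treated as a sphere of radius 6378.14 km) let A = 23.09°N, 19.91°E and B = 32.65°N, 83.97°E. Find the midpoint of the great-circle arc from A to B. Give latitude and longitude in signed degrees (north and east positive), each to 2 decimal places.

The central angle between A and B is δ = 0.9880 rad.
With f = 0.5, the slerp weights are sin((1−f)δ)/sin δ = 0.5679 and sin(fδ)/sin δ = 0.5679.
Weighted sum of the unit vectors: (0.5679)·(0.8649,0.3133,0.3922) + (0.5679)·(0.0884,0.8373,0.5395) = (0.5414, 0.6534, 0.5291).
Converting back: φ = atan2(z, √(x²+y²)) = 31.94°, λ = atan2(y, x) = 50.36°.

31.94°, 50.36°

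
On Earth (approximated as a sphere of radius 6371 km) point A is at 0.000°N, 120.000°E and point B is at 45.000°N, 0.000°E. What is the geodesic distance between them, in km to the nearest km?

In radians: φ₁ = 0.0000, φ₂ = 0.7854, Δλ = -120.000° = -2.0944 rad.
Haversine: a = sin²(Δφ/2) + cos φ₁ cos φ₂ sin²(Δλ/2) = 0.1464 + (1.0000)(0.7071)(0.7500) = 0.67678.
Central angle c = 2·arcsin(√a) = 1.93216 rad.
Distance = R·c = 6371 × 1.9322 ≈ 12310 km.

12310 km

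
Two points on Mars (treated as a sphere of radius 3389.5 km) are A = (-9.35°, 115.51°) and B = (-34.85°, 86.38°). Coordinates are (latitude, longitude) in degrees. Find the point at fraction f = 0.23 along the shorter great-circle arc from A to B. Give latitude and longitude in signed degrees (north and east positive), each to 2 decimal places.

-15.62°, 109.66°

Central angle δ = 0.6432 rad. Interpolating on the sphere with fraction f = 0.23:
P = [sin((1−f)δ)·A + sin(fδ)·B] / sin δ = 0.7924·A + 0.2458·B in Cartesian coordinates,
giving P = (-0.3240, 0.9070, -0.2692), i.e. latitude -15.62°, longitude 109.66°.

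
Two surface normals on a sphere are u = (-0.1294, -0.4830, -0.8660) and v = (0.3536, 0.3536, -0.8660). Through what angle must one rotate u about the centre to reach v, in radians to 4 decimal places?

1.0082 rad

u·v = 0.5334; |u| = 1.0000, |v| = 1.0000.
cos θ = (u·v)/(|u||v|) = 0.5334, so θ = 1.0082 rad.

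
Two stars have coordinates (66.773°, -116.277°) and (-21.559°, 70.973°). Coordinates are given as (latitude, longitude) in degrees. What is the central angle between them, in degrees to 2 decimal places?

134.55°

Let φ₁ = 1.1654 rad, φ₂ = -0.3763 rad, and Δλ = -3.0151 rad.
cos c = sin φ₁ sin φ₂ + cos φ₁ cos φ₂ cos Δλ = (0.9189)(-0.3675) + (0.3944)(0.9300)(-0.9920) = -0.70153,
so c = arccos(-0.70153) = 2.34834 rad.
So the angular separation is 134.55°.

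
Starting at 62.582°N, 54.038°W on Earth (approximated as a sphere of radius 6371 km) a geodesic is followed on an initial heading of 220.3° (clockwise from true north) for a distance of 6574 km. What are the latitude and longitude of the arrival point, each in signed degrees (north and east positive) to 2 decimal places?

8.87°, -88.22°

Angular distance δ = d/R = 6574/6371 = 1.03186 rad; initial bearing θ = 3.8450 rad.
sin φ₂ = sin φ₁ cos δ + cos φ₁ sin δ cos θ = (0.8877)(0.5132) + (0.4605)(0.8583)(-0.7627) = 0.1542, so φ₂ = 8.87°.
Δλ = atan2(sin θ sin δ cos φ₁, cos δ − sin φ₁ sin φ₂) = atan2(-0.2556, 0.3764) = -34.182°.
λ₂ = -54.038° − 34.182° = -88.22°.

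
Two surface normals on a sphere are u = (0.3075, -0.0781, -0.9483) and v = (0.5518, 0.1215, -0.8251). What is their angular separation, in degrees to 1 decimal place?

u·v = 0.9426; |u| = 1.0000, |v| = 1.0000.
cos θ = (u·v)/(|u||v|) = 0.9426, so θ = 19.5°.

19.5°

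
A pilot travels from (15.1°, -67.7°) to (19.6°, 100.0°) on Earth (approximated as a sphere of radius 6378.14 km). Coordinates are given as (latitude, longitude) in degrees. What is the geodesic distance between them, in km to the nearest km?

15947 km

In radians: φ₁ = 0.2635, φ₂ = 0.3421, Δλ = 167.700° = 2.9269 rad.
cos c = sin φ₁ sin φ₂ + cos φ₁ cos φ₂ cos Δλ = (0.2605)(0.3355) + (0.9655)(0.9421)(-0.9770) = -0.80127,
so c = arccos(-0.80127) = 2.50021 rad.
Distance = R·c = 6378.14 × 2.5002 ≈ 15947 km.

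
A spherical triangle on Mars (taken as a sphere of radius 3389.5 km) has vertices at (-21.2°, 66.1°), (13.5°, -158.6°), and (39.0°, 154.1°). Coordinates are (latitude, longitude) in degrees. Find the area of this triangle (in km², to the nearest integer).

12327223 km²

Side lengths (central angles): a = 0.8508, b = 1.7745, c = 2.3874 rad; semiperimeter s = 2.5063.
By l'Huilier's theorem, tan(E/4) = √[tan(s/2) tan((s−a)/2) tan((s−b)/2) tan((s−c)/2)], giving spherical excess E = 1.0730 rad.
Area = E·R² = 1.0730 × (3389.5)² ≈ 12327223 km².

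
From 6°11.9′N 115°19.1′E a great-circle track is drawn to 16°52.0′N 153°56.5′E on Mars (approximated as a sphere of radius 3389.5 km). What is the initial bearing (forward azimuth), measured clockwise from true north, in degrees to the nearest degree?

71°

Δλ = 38.623° = 0.6741 rad.
y = sin Δλ · cos φ₂ = (0.6242)(0.9570) = 0.5973
x = cos φ₁ sin φ₂ − sin φ₁ cos φ₂ cos Δλ = (0.9942)(0.2901) − (0.1080)(0.9570)(0.7813) = 0.2077
θ = atan2(y, x) = 70.83°, so the bearing is 71°.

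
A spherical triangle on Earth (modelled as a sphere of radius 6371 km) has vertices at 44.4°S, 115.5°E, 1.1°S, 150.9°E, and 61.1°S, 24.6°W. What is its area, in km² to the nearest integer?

18349723 km²

Side lengths (central angles): a = 2.0543, b = 1.2157, c = 0.9326 rad; semiperimeter s = 2.1014.
By l'Huilier's theorem, tan(E/4) = √[tan(s/2) tan((s−a)/2) tan((s−b)/2) tan((s−c)/2)], giving spherical excess E = 0.4521 rad.
Area = E·R² = 0.4521 × (6371)² ≈ 18349723 km².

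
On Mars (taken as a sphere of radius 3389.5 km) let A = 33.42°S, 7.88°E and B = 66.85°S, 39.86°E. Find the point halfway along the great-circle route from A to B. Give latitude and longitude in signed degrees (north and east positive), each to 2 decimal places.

-51.10°, 17.99°

The central angle between A and B is δ = 0.6685 rad.
With f = 0.5, the slerp weights are sin((1−f)δ)/sin δ = 0.5293 and sin(fδ)/sin δ = 0.5293.
Weighted sum of the unit vectors: (0.5293)·(0.8268,0.1144,-0.5508) + (0.5293)·(0.3018,0.2520,-0.9195) = (0.5973, 0.1939, -0.7782).
Converting back: φ = atan2(z, √(x²+y²)) = -51.10°, λ = atan2(y, x) = 17.99°.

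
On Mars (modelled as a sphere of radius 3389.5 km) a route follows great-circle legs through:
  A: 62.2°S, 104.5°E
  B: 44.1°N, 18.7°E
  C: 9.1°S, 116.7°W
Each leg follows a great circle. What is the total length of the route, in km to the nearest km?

Leg A→B: central angle 2.2032 rad, distance 7467.6 km.
Leg B→C: central angle 2.2331 rad, distance 7569.2 km.
Total: 7467.6 + 7569.2 ≈ 15037 km.

15037 km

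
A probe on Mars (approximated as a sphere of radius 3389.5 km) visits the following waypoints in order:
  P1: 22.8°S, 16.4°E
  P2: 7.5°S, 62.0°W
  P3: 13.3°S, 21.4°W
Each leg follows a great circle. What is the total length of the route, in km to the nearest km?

6907 km

Leg P1→P2: central angle 1.3342 rad, distance 4522.4 km.
Leg P2→P3: central angle 0.7035 rad, distance 2384.4 km.
Total: 4522.4 + 2384.4 ≈ 6907 km.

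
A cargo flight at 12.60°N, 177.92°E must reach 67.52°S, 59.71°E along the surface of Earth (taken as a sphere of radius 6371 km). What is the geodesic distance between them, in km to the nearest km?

With latitudes φ₁ = 12.600°, φ₂ = -67.520° and longitude difference Δλ = -118.210°:
Haversine: a = sin²(Δφ/2) + cos φ₁ cos φ₂ sin²(Δλ/2) = 0.4142 + (0.9759)(0.3824)(0.7364) = 0.68898.
Central angle c = 2·arcsin(√a) = 1.95839 rad.
Distance = R·c = 6371 × 1.9584 ≈ 12477 km.

12477 km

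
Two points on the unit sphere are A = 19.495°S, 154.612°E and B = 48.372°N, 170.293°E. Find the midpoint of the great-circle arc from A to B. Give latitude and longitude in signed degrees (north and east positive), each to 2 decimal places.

14.57°, 161.09°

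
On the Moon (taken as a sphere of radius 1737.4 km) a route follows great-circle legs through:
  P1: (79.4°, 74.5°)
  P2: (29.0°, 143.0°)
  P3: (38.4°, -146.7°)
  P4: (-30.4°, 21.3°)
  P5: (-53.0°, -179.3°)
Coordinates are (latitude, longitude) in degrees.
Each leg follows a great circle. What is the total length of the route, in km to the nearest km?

11445 km

Leg P1→P2: central angle 1.0057 rad, distance 1747.3 km.
Leg P2→P3: central angle 1.0096 rad, distance 1754.1 km.
Leg P3→P4: central angle 2.9198 rad, distance 5072.8 km.
Leg P4→P5: central angle 1.6526 rad, distance 2871.3 km.
Total: 1747.3 + 1754.1 + 5072.8 + 2871.3 ≈ 11445 km.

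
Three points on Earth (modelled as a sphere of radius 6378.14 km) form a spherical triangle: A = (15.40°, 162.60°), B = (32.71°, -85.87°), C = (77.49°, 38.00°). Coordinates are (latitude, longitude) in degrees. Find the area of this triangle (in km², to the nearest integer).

Side lengths (central angles): a = 1.1307, b = 1.4297, c = 1.7256 rad; semiperimeter s = 2.1430.
By l'Huilier's theorem, tan(E/4) = √[tan(s/2) tan((s−a)/2) tan((s−b)/2) tan((s−c)/2)], giving spherical excess E = 1.1039 rad.
Area = E·R² = 1.1039 × (6378.14)² ≈ 44907078 km².

44907078 km²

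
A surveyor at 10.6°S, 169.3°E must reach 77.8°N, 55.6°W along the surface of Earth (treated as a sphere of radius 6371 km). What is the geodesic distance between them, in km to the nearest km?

12129 km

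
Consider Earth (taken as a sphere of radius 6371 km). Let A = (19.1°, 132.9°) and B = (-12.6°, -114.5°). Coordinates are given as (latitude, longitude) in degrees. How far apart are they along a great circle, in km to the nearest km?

12810 km

With latitudes φ₁ = 19.100°, φ₂ = -12.600° and longitude difference Δλ = 112.600°:
cos c = sin φ₁ sin φ₂ + cos φ₁ cos φ₂ cos Δλ = (0.3272)(-0.2181) + (0.9449)(0.9759)(-0.3843) = -0.42577,
so c = arccos(-0.42577) = 2.01061 rad.
Distance = R·c = 6371 × 2.0106 ≈ 12810 km.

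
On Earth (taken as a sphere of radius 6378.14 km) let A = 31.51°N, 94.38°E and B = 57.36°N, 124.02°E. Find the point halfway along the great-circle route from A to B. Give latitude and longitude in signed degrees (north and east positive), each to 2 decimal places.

The central angle between A and B is δ = 0.5739 rad.
With f = 0.5, the slerp weights are sin((1−f)δ)/sin δ = 0.5213 and sin(fδ)/sin δ = 0.5213.
Weighted sum of the unit vectors: (0.5213)·(-0.0651,0.8501,0.5226) + (0.5213)·(-0.3018,0.4470,0.8421) = (-0.1913, 0.6762, 0.7115).
Converting back: φ = atan2(z, √(x²+y²)) = 45.35°, λ = atan2(y, x) = 105.79°.

45.35°, 105.79°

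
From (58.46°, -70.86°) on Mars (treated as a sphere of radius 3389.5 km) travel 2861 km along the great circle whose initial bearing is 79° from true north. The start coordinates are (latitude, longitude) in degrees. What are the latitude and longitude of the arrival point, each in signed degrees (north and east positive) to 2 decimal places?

Angular distance δ = d/R = 2861/3389.5 = 0.84408 rad; initial bearing θ = 1.3788 rad.
sin φ₂ = sin φ₁ cos δ + cos φ₁ sin δ cos θ = (0.8523)(0.6644) + (0.5231)(0.7474)(0.1908) = 0.6409, so φ₂ = 39.86°.
Δλ = atan2(sin θ sin δ cos φ₁, cos δ − sin φ₁ sin φ₂) = atan2(0.3838, 0.1182) = 72.877°.
λ₂ = -70.860° + 72.877° = 2.02°.

39.86°, 2.02°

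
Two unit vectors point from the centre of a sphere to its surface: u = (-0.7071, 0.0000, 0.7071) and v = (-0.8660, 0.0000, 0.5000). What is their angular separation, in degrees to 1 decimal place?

u·v = 0.9659; |u| = 1.0000, |v| = 1.0000.
cos θ = (u·v)/(|u||v|) = 0.9659, so θ = 15.0°.

15.0°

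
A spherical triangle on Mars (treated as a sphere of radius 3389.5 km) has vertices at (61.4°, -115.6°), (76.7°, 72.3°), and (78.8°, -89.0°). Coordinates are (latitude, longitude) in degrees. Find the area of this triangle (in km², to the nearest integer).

Side lengths (central angles): a = 0.4219, b = 0.3350, c = 0.7297 rad; semiperimeter s = 0.7433.
By l'Huilier's theorem, tan(E/4) = √[tan(s/2) tan((s−a)/2) tan((s−b)/2) tan((s−c)/2)], giving spherical excess E = 0.0377 rad.
Area = E·R² = 0.0377 × (3389.5)² ≈ 433340 km².

433340 km²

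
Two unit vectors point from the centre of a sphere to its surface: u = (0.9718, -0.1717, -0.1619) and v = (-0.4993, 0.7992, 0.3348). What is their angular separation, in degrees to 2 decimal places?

132.58°

u·v = -0.6766; |u| = 1.0000, |v| = 1.0001.
cos θ = (u·v)/(|u||v|) = -0.6766, so θ = 132.58°.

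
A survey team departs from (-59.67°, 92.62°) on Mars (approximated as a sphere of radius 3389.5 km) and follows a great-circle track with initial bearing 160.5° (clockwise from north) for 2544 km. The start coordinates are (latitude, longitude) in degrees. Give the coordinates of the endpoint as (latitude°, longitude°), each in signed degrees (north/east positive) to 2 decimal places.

-72.92°, -138.19°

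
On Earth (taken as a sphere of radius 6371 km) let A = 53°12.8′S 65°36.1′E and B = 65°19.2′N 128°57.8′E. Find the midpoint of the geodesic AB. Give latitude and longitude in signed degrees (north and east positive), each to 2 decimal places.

7.06°, 91.00°

The central angle between A and B is δ = 2.2339 rad.
With f = 0.5, the slerp weights are sin((1−f)δ)/sin δ = 1.1405 and sin(fδ)/sin δ = 1.1405.
Weighted sum of the unit vectors: (1.1405)·(0.2474,0.5454,-0.8009) + (1.1405)·(-0.2626,0.3247,0.9087) = (-0.0173, 0.9923, 0.1229).
Converting back: φ = atan2(z, √(x²+y²)) = 7.06°, λ = atan2(y, x) = 91.00°.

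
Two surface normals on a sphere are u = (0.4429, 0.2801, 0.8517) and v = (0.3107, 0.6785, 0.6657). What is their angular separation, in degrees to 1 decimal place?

26.5°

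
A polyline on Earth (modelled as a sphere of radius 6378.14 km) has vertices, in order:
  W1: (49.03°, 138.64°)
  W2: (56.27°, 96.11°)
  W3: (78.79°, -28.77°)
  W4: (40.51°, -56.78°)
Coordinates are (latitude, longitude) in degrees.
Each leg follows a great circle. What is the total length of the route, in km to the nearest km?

11938 km

Leg W1→W2: central angle 0.4596 rad, distance 2931.2 km.
Leg W2→W3: central angle 0.7166 rad, distance 4570.4 km.
Leg W3→W4: central angle 0.6956 rad, distance 4436.5 km.
Total: 2931.2 + 4570.4 + 4436.5 ≈ 11938 km.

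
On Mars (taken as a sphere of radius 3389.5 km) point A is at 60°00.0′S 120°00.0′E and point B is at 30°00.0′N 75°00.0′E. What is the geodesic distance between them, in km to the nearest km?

5755 km

Let φ₁ = -1.0472 rad, φ₂ = 0.5236 rad, and Δλ = -0.7854 rad.
Haversine: a = sin²(Δφ/2) + cos φ₁ cos φ₂ sin²(Δλ/2) = 0.5000 + (0.5000)(0.8660)(0.1464) = 0.56341.
Central angle c = 2·arcsin(√a) = 1.69797 rad.
Distance = R·c = 3389.5 × 1.6980 ≈ 5755 km.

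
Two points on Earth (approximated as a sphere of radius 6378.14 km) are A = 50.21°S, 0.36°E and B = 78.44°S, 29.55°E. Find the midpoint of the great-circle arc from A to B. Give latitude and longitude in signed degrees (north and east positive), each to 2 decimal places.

The central angle between A and B is δ = 0.5261 rad.
With f = 0.5, the slerp weights are sin((1−f)δ)/sin δ = 0.5178 and sin(fδ)/sin δ = 0.5178.
Weighted sum of the unit vectors: (0.5178)·(0.6400,0.0040,-0.7684) + (0.5178)·(0.1743,0.0988,-0.9797) = (0.4216, 0.0533, -0.9052).
Converting back: φ = atan2(z, √(x²+y²)) = -64.85°, λ = atan2(y, x) = 7.20°.

-64.85°, 7.20°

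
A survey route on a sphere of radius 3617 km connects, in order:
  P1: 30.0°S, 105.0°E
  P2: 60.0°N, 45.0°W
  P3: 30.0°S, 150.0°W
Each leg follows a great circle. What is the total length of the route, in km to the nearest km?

16851 km

Leg P1→P2: central angle 2.5116 rad, distance 9084.3 km.
Leg P2→P3: central angle 2.1473 rad, distance 7766.7 km.
Total: 9084.3 + 7766.7 ≈ 16851 km.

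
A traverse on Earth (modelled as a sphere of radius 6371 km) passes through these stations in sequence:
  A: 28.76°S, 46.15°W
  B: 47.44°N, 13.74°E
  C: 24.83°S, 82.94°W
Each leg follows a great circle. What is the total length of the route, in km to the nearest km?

22866 km

Leg A→B: central angle 1.6278 rad, distance 10370.5 km.
Leg B→C: central angle 1.9614 rad, distance 12495.8 km.
Total: 10370.5 + 12495.8 ≈ 22866 km.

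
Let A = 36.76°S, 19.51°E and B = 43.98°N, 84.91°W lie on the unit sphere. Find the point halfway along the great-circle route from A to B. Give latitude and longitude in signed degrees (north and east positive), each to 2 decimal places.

5.86°, -28.74°

The central angle between A and B is δ = 2.1641 rad.
With f = 0.5, the slerp weights are sin((1−f)δ)/sin δ = 1.0650 and sin(fδ)/sin δ = 1.0650.
Weighted sum of the unit vectors: (1.0650)·(0.7551,0.2676,-0.5985) + (1.0650)·(0.0638,-0.7167,0.6944) = (0.8722, -0.4784, 0.1022).
Converting back: φ = atan2(z, √(x²+y²)) = 5.86°, λ = atan2(y, x) = -28.74°.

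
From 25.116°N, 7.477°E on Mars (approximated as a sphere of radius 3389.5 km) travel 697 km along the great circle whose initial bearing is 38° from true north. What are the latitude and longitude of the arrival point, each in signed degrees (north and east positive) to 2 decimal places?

34.14°, 16.21°

Angular distance δ = d/R = 697/3389.5 = 0.20564 rad; initial bearing θ = 0.6632 rad.
sin φ₂ = sin φ₁ cos δ + cos φ₁ sin δ cos θ = (0.4245)(0.9789) + (0.9055)(0.2042)(0.7880) = 0.5612, so φ₂ = 34.14°.
Δλ = atan2(sin θ sin δ cos φ₁, cos δ − sin φ₁ sin φ₂) = atan2(0.1138, 0.7407) = 8.736°.
λ₂ = 7.477° + 8.736° = 16.21°.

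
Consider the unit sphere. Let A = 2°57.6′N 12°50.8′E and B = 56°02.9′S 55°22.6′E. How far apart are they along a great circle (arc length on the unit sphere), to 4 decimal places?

1.1937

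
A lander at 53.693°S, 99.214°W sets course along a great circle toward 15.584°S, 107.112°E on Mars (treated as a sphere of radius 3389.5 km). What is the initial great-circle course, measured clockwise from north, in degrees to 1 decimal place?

Δλ = -153.674° = -2.6821 rad.
y = sin Δλ · cos φ₂ = (-0.4435)(0.9632) = -0.4272
x = cos φ₁ sin φ₂ − sin φ₁ cos φ₂ cos Δλ = (0.5921)(-0.2687) − (-0.8059)(0.9632)(-0.8963) = -0.8548
θ = atan2(y, x) = -153.45°; adding 360° gives 206.6°.

206.6°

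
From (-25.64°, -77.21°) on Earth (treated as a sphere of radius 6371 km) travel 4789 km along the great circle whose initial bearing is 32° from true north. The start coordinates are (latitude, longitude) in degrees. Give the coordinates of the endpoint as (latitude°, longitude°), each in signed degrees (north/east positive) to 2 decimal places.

Angular distance δ = d/R = 4789/6371 = 0.75169 rad; initial bearing θ = 0.5585 rad.
sin φ₂ = sin φ₁ cos δ + cos φ₁ sin δ cos θ = (-0.4327)(0.7305) + (0.9015)(0.6829)(0.8480) = 0.2060, so φ₂ = 11.89°.
Δλ = atan2(sin θ sin δ cos φ₁, cos δ − sin φ₁ sin φ₂) = atan2(0.3262, 0.8197) = 21.703°.
λ₂ = -77.210° + 21.703° = -55.51°.

11.89°, -55.51°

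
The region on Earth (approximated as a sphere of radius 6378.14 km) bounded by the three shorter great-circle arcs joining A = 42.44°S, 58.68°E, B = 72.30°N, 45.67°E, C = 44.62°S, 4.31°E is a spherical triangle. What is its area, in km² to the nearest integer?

46002863 km²

Side lengths (central angles): a = 2.1022, b = 0.6761, c = 2.0089 rad; semiperimeter s = 2.3936.
By l'Huilier's theorem, tan(E/4) = √[tan(s/2) tan((s−a)/2) tan((s−b)/2) tan((s−c)/2)], giving spherical excess E = 1.1308 rad.
Area = E·R² = 1.1308 × (6378.14)² ≈ 46002863 km².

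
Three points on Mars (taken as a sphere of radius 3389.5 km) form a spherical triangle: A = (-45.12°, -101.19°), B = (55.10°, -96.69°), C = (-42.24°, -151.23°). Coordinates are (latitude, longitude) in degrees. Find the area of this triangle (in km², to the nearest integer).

Side lengths (central angles): a = 1.8814, b = 0.6235, c = 1.7504 rad; semiperimeter s = 2.1276.
By l'Huilier's theorem, tan(E/4) = √[tan(s/2) tan((s−a)/2) tan((s−b)/2) tan((s−c)/2)], giving spherical excess E = 0.7876 rad.
Area = E·R² = 0.7876 × (3389.5)² ≈ 9048036 km².

9048036 km²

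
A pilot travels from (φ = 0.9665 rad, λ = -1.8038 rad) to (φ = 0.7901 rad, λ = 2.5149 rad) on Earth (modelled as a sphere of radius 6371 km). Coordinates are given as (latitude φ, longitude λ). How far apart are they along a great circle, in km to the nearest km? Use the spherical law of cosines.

7167 km

Let φ₁ = 0.9665 rad, φ₂ = 0.7901 rad, and Δλ = -1.9645 rad.
cos c = sin φ₁ sin φ₂ + cos φ₁ cos φ₂ cos Δλ = (0.8229)(0.7104) + (0.5682)(0.7038)(-0.3836) = 0.43122,
so c = arccos(0.43122) = 1.12495 rad.
Distance = R·c = 6371 × 1.1250 ≈ 7167 km.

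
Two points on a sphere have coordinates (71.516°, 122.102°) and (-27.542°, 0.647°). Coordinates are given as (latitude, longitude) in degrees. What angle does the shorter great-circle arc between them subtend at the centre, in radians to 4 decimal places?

2.1960 rad

With latitudes φ₁ = 71.516°, φ₂ = -27.542° and longitude difference Δλ = -121.455°:
cos c = sin φ₁ sin φ₂ + cos φ₁ cos φ₂ cos Δλ = (0.9484)(-0.4624) + (0.3170)(0.8867)(-0.5218) = -0.58524,
so c = arccos(-0.58524) = 2.19597 rad.
So the angular separation is 2.1960 rad.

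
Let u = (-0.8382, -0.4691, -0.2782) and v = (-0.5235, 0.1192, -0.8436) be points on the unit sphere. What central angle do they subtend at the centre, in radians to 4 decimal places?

u·v = 0.6176; |u| = 1.0000, |v| = 1.0000.
cos θ = (u·v)/(|u||v|) = 0.6176, so θ = 0.9051 rad.

0.9051 rad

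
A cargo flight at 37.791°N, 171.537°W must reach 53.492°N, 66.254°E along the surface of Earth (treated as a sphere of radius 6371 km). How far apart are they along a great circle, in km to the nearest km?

Let φ₁ = 0.6596 rad, φ₂ = 0.9336 rad, and Δλ = -2.1329 rad.
Haversine: a = sin²(Δφ/2) + cos φ₁ cos φ₂ sin²(Δλ/2) = 0.0187 + (0.7903)(0.5949)(0.7665) = 0.37903.
Central angle c = 2·arcsin(√a) = 1.32643 rad.
Distance = R·c = 6371 × 1.3264 ≈ 8451 km.

8451 km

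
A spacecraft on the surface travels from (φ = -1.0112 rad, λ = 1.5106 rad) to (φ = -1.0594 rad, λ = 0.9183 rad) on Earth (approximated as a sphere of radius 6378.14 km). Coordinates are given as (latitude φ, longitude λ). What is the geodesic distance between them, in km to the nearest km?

In radians: φ₁ = -1.0112, φ₂ = -1.0594, Δλ = -33.936° = -0.5923 rad.
cos c = sin φ₁ sin φ₂ + cos φ₁ cos φ₂ cos Δλ = (-0.8475)(-0.8721) + (0.5308)(0.4894)(0.8297) = 0.95459,
so c = arccos(0.95459) = 0.30253 rad.
Distance = R·c = 6378.14 × 0.3025 ≈ 1930 km.

1930 km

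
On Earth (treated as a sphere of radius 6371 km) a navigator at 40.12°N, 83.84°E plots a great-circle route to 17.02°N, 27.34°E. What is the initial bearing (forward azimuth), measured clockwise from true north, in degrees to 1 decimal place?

261.7°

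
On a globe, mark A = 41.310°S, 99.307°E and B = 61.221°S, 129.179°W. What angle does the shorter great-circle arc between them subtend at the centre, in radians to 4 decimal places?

1.2250 rad

With latitudes φ₁ = -41.310°, φ₂ = -61.221° and longitude difference Δλ = 131.514°:
Haversine: a = sin²(Δφ/2) + cos φ₁ cos φ₂ sin²(Δλ/2) = 0.0299 + (0.7511)(0.4814)(0.8314) = 0.33055.
Central angle c = 2·arcsin(√a) = 1.22504 rad.
So the angular separation is 1.2250 rad.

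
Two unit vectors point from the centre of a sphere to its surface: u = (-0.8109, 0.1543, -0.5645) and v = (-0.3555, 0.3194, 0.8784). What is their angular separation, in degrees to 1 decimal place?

99.1°

u·v = -0.1583; |u| = 1.0000, |v| = 1.0000.
cos θ = (u·v)/(|u||v|) = -0.1583, so θ = 99.1°.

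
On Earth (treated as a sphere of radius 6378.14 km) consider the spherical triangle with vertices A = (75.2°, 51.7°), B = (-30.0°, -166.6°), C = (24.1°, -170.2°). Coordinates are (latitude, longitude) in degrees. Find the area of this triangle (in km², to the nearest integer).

Side lengths (central angles): a = 0.9461, b = 1.3477, c = 2.2877 rad; semiperimeter s = 2.2908.
By l'Huilier's theorem, tan(E/4) = √[tan(s/2) tan((s−a)/2) tan((s−b)/2) tan((s−c)/2)], giving spherical excess E = 0.1492 rad.
Area = E·R² = 0.1492 × (6378.14)² ≈ 6068212 km².

6068212 km²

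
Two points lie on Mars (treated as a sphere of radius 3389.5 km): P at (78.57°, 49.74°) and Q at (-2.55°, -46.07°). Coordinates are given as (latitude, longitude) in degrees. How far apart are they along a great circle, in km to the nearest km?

With latitudes φ₁ = 78.570°, φ₂ = -2.550° and longitude difference Δλ = -95.810°:
Haversine: a = sin²(Δφ/2) + cos φ₁ cos φ₂ sin²(Δλ/2) = 0.4228 + (0.1982)(0.9990)(0.5506) = 0.53182.
Central angle c = 2·arcsin(√a) = 1.63449 rad.
Distance = R·c = 3389.5 × 1.6345 ≈ 5540 km.

5540 km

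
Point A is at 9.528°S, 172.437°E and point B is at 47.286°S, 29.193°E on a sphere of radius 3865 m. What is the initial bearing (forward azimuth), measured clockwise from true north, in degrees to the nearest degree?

206°

With φ₁ = -0.1663, φ₂ = -0.8253, Δλ = -2.5001 rad, the forward-azimuth formula gives
θ = atan2( sin Δλ cos φ₂ , cos φ₁ sin φ₂ − sin φ₁ cos φ₂ cos Δλ ) = atan2(-0.4059, -0.8146) = -153.51°.
Adding 360° brings this into [0°, 360°): 206°.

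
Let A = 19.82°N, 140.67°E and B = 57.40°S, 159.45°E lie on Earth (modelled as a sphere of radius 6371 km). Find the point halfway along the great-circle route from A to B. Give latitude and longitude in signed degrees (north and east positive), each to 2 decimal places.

-19.01°, 147.49°

The central angle between A and B is δ = 1.3753 rad.
With f = 0.5, the slerp weights are sin((1−f)δ)/sin δ = 0.6471 and sin(fδ)/sin δ = 0.6471.
Weighted sum of the unit vectors: (0.6471)·(-0.7277,0.5962,0.3391) + (0.6471)·(-0.5045,0.1891,-0.8425) = (-0.7973, 0.5082, -0.3257).
Converting back: φ = atan2(z, √(x²+y²)) = -19.01°, λ = atan2(y, x) = 147.49°.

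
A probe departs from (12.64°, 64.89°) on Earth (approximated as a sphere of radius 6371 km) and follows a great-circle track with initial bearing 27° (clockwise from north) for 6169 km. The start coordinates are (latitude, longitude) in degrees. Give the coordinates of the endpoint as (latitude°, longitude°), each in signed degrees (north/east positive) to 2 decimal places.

57.18°, 108.52°

Angular distance δ = d/R = 6169/6371 = 0.96829 rad; initial bearing θ = 0.4712 rad.
sin φ₂ = sin φ₁ cos δ + cos φ₁ sin δ cos θ = (0.2188)(0.5667) + (0.9758)(0.8239)(0.8910) = 0.8403, so φ₂ = 57.18°.
Δλ = atan2(sin θ sin δ cos φ₁, cos δ − sin φ₁ sin φ₂) = atan2(0.3650, 0.3828) = 43.634°.
λ₂ = 64.890° + 43.634° = 108.52°.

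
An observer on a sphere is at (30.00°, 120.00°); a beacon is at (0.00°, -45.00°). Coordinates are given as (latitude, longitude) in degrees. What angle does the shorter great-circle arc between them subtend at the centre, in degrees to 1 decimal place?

With latitudes φ₁ = 30.000°, φ₂ = 0.000° and longitude difference Δλ = -165.000°:
Haversine: a = sin²(Δφ/2) + cos φ₁ cos φ₂ sin²(Δλ/2) = 0.0670 + (0.8660)(1.0000)(0.9830) = 0.91826.
Central angle c = 2·arcsin(√a) = 2.56169 rad.
So the angular separation is 146.8°.

146.8°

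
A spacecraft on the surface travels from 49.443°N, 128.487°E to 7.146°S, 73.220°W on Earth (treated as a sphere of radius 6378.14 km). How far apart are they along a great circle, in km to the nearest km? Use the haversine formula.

14910 km

In radians: φ₁ = 0.8629, φ₂ = -0.1247, Δλ = 158.293° = 2.7627 rad.
Haversine: a = sin²(Δφ/2) + cos φ₁ cos φ₂ sin²(Δλ/2) = 0.2247 + (0.6502)(0.9922)(0.9645) = 0.84696.
Central angle c = 2·arcsin(√a) = 2.33771 rad.
Distance = R·c = 6378.14 × 2.3377 ≈ 14910 km.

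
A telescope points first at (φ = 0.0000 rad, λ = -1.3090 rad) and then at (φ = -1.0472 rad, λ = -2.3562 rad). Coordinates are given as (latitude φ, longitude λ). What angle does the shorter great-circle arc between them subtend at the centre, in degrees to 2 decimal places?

75.52°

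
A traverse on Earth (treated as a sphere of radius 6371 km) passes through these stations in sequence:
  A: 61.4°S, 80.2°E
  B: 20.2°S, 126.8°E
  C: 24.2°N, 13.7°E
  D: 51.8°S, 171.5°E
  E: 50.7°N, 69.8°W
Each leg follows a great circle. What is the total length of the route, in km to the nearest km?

51280 km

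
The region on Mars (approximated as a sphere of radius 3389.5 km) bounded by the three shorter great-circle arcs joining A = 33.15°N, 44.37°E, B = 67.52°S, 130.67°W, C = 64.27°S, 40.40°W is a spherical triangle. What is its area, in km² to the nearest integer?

Side lengths (central angles): a = 0.5888, b = 2.0482, c = 2.5396 rad; semiperimeter s = 2.5883.
By l'Huilier's theorem, tan(E/4) = √[tan(s/2) tan((s−a)/2) tan((s−b)/2) tan((s−c)/2)], giving spherical excess E = 0.7597 rad.
Area = E·R² = 0.7597 × (3389.5)² ≈ 8727935 km².

8727935 km²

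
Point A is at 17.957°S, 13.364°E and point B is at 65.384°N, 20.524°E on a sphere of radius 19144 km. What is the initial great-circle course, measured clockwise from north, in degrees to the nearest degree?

Δλ = 7.160° = 0.1250 rad.
y = sin Δλ · cos φ₂ = (0.1246)(0.4165) = 0.0519
x = cos φ₁ sin φ₂ − sin φ₁ cos φ₂ cos Δλ = (0.9513)(0.9091) − (-0.3083)(0.4165)(0.9922) = 0.9923
θ = atan2(y, x) = 3.00°, so the bearing is 3°.

3°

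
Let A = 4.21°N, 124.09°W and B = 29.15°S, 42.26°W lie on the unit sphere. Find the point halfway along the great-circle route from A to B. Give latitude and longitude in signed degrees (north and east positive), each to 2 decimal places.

-16.29°, -86.46°

Central angle δ = 1.4827 rad. Interpolating on the sphere with fraction f = 0.5:
P = [sin((1−f)δ)·A + sin(fδ)·B] / sin δ = 0.6779·A + 0.6779·B in Cartesian coordinates,
giving P = (0.0592, -0.9580, -0.2804), i.e. latitude -16.29°, longitude -86.46°.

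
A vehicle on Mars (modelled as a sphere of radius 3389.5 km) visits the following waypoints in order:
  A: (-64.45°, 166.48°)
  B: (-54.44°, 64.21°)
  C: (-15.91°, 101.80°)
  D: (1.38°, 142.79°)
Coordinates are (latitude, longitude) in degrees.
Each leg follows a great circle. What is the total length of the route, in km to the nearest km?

Leg A→B: central angle 0.8221 rad, distance 2786.7 km.
Leg B→C: central angle 0.8417 rad, distance 2853.0 km.
Leg C→D: central angle 0.7683 rad, distance 2604.1 km.
Total: 2786.7 + 2853.0 + 2604.1 ≈ 8244 km.

8244 km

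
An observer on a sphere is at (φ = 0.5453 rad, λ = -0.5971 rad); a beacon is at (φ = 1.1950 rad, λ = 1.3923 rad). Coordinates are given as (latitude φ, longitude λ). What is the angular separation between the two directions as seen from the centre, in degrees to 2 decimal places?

69.21°

Let φ₁ = 0.5453 rad, φ₂ = 1.1950 rad, and Δλ = 1.9894 rad.
cos c = sin φ₁ sin φ₂ + cos φ₁ cos φ₂ cos Δλ = (0.5187)(0.9302) + (0.8550)(0.3670)(-0.4065) = 0.35493,
so c = arccos(0.35493) = 1.20796 rad.
So the angular separation is 69.21°.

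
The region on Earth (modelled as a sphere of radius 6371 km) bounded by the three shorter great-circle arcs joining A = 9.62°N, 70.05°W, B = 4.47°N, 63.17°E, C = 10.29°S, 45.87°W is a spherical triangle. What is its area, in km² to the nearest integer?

28375536 km²

Side lengths (central angles): a = 1.9113, b = 0.5450, c = 2.2917 rad; semiperimeter s = 2.3740.
By l'Huilier's theorem, tan(E/4) = √[tan(s/2) tan((s−a)/2) tan((s−b)/2) tan((s−c)/2)], giving spherical excess E = 0.6991 rad.
Area = E·R² = 0.6991 × (6371)² ≈ 28375536 km².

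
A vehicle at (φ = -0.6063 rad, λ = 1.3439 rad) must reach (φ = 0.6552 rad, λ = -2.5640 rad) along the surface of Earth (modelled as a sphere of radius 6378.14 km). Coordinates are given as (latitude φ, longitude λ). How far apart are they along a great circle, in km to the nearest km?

16114 km

With latitudes φ₁ = -34.738°, φ₂ = 37.540° and longitude difference Δλ = 136.094°:
cos c = sin φ₁ sin φ₂ + cos φ₁ cos φ₂ cos Δλ = (-0.5698)(0.6093) + (0.8218)(0.7929)(-0.7205) = -0.81667,
so c = arccos(-0.81667) = 2.52641 rad.
Distance = R·c = 6378.14 × 2.5264 ≈ 16114 km.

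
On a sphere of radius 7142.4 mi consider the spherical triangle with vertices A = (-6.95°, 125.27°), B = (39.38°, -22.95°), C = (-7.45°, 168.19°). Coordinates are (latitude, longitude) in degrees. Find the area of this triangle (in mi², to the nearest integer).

113945028 mi²

Side lengths (central angles): a = 2.5576, b = 0.7429, c = 2.3877 rad; semiperimeter s = 2.8441.
By l'Huilier's theorem, tan(E/4) = √[tan(s/2) tan((s−a)/2) tan((s−b)/2) tan((s−c)/2)], giving spherical excess E = 2.2336 rad.
Area = E·R² = 2.2336 × (7142.4)² ≈ 113945028 mi².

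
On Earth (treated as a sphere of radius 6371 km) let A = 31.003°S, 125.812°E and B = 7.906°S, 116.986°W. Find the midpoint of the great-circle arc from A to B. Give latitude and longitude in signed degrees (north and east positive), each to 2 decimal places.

The central angle between A and B is δ = 1.8936 rad.
With f = 0.5, the slerp weights are sin((1−f)δ)/sin δ = 0.8558 and sin(fδ)/sin δ = 0.8558.
Weighted sum of the unit vectors: (0.8558)·(-0.5015,0.6951,-0.5151) + (0.8558)·(-0.4495,-0.8826,-0.1375) = (-0.8138, -0.1605, -0.5585).
Converting back: φ = atan2(z, √(x²+y²)) = -33.95°, λ = atan2(y, x) = -168.84°.

-33.95°, -168.84°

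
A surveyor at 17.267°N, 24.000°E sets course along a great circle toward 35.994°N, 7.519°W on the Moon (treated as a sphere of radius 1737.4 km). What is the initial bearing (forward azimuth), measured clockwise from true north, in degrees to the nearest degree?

310°

With φ₁ = 0.3014, φ₂ = 0.6282, Δλ = -0.5501 rad, the forward-azimuth formula gives
θ = atan2( sin Δλ cos φ₂ , cos φ₁ sin φ₂ − sin φ₁ cos φ₂ cos Δλ ) = atan2(-0.4230, 0.3565) = -49.88°.
Adding 360° brings this into [0°, 360°): 310°.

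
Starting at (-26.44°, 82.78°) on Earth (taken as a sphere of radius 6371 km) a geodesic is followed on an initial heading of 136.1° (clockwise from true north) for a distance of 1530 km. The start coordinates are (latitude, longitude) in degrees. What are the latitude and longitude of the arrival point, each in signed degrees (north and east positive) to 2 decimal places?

-35.87°, 94.52°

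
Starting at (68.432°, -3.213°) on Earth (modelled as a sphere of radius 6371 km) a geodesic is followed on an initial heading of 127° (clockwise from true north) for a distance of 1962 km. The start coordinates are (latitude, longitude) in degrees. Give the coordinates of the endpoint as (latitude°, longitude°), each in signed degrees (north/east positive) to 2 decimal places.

55.00°, 21.75°

Angular distance δ = d/R = 1962/6371 = 0.30796 rad; initial bearing θ = 2.2166 rad.
sin φ₂ = sin φ₁ cos δ + cos φ₁ sin δ cos θ = (0.9300)(0.9530) + (0.3676)(0.3031)(-0.6018) = 0.8192, so φ₂ = 55.00°.
Δλ = atan2(sin θ sin δ cos φ₁, cos δ − sin φ₁ sin φ₂) = atan2(0.0890, 0.1911) = 24.965°.
λ₂ = -3.213° + 24.965° = 21.75°.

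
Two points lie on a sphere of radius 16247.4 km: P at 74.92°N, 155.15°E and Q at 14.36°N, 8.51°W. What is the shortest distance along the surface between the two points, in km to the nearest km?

25560 km

With latitudes φ₁ = 74.920°, φ₂ = 14.360° and longitude difference Δλ = -163.660°:
cos c = sin φ₁ sin φ₂ + cos φ₁ cos φ₂ cos Δλ = (0.9656)(0.2480) + (0.2602)(0.9688)(-0.9596) = -0.00239,
so c = arccos(-0.00239) = 1.57318 rad.
Distance = R·c = 16247.4 × 1.5732 ≈ 25560 km.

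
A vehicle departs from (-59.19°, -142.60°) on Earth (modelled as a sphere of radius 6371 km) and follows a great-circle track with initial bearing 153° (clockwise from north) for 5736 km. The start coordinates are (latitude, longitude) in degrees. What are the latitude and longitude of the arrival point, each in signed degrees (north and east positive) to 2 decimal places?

-63.03°, -14.26°

Angular distance δ = d/R = 5736/6371 = 0.90033 rad; initial bearing θ = 2.6704 rad.
sin φ₂ = sin φ₁ cos δ + cos φ₁ sin δ cos θ = (-0.8589)(0.6214) + (0.5122)(0.7835)(-0.8910) = -0.8912, so φ₂ = -63.03°.
Δλ = atan2(sin θ sin δ cos φ₁, cos δ − sin φ₁ sin φ₂) = atan2(0.1822, -0.1441) = 128.342°.
λ₂ = -142.600° + 128.342° = -14.26°.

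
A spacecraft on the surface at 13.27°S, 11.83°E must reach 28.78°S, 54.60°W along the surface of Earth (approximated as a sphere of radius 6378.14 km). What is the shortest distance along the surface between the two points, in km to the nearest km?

Let φ₁ = -0.2316 rad, φ₂ = -0.5023 rad, and Δλ = -1.1594 rad.
Haversine: a = sin²(Δφ/2) + cos φ₁ cos φ₂ sin²(Δλ/2) = 0.0182 + (0.9733)(0.8765)(0.3001) = 0.27419.
Central angle c = 2·arcsin(√a) = 1.10221 rad.
Distance = R·c = 6378.14 × 1.1022 ≈ 7030 km.

7030 km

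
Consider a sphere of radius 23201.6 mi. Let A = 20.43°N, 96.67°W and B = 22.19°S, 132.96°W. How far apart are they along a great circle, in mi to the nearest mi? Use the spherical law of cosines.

22442 mi

In radians: φ₁ = 0.3566, φ₂ = -0.3873, Δλ = -36.290° = -0.6334 rad.
cos c = sin φ₁ sin φ₂ + cos φ₁ cos φ₂ cos Δλ = (0.3491)(-0.3777) + (0.9371)(0.9259)(0.8060) = 0.56756,
so c = arccos(0.56756) = 0.96726 rad.
Distance = R·c = 23201.6 × 0.9673 ≈ 22442 mi.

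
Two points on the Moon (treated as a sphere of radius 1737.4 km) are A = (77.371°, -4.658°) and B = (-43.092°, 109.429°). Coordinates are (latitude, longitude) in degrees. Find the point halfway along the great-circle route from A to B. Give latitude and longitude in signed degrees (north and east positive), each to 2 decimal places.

23.55°, 92.13°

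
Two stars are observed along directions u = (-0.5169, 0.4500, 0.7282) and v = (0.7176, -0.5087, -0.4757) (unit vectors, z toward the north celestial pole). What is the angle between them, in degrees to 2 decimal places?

161.13°

u·v = -0.9462; |u| = 1.0000, |v| = 1.0000.
cos θ = (u·v)/(|u||v|) = -0.9463, so θ = 161.13°.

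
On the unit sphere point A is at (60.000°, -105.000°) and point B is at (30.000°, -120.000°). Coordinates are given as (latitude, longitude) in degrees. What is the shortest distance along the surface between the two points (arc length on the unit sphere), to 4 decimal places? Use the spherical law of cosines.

Let φ₁ = 1.0472 rad, φ₂ = 0.5236 rad, and Δλ = -0.2618 rad.
cos c = sin φ₁ sin φ₂ + cos φ₁ cos φ₂ cos Δλ = (0.8660)(0.5000) + (0.5000)(0.8660)(0.9659) = 0.85127,
so c = arccos(0.85127) = 0.55239 rad.
On the unit sphere the arc length equals the central angle: 0.5524.

0.5524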